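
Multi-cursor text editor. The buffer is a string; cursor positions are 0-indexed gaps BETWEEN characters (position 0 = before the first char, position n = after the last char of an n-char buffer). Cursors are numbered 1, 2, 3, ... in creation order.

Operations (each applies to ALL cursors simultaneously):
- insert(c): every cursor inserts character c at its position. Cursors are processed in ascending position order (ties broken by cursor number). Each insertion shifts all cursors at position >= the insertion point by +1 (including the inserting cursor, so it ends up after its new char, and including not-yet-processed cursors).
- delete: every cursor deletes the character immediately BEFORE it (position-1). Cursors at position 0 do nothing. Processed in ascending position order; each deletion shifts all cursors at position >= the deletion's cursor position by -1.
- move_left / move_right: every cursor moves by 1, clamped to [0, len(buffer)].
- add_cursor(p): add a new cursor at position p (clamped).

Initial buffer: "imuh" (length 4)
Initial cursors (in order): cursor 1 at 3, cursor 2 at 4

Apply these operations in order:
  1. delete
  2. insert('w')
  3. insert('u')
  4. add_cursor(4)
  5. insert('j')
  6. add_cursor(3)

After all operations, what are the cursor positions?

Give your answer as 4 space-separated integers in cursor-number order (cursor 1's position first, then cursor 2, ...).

Answer: 9 9 5 3

Derivation:
After op 1 (delete): buffer="im" (len 2), cursors c1@2 c2@2, authorship ..
After op 2 (insert('w')): buffer="imww" (len 4), cursors c1@4 c2@4, authorship ..12
After op 3 (insert('u')): buffer="imwwuu" (len 6), cursors c1@6 c2@6, authorship ..1212
After op 4 (add_cursor(4)): buffer="imwwuu" (len 6), cursors c3@4 c1@6 c2@6, authorship ..1212
After op 5 (insert('j')): buffer="imwwjuujj" (len 9), cursors c3@5 c1@9 c2@9, authorship ..1231212
After op 6 (add_cursor(3)): buffer="imwwjuujj" (len 9), cursors c4@3 c3@5 c1@9 c2@9, authorship ..1231212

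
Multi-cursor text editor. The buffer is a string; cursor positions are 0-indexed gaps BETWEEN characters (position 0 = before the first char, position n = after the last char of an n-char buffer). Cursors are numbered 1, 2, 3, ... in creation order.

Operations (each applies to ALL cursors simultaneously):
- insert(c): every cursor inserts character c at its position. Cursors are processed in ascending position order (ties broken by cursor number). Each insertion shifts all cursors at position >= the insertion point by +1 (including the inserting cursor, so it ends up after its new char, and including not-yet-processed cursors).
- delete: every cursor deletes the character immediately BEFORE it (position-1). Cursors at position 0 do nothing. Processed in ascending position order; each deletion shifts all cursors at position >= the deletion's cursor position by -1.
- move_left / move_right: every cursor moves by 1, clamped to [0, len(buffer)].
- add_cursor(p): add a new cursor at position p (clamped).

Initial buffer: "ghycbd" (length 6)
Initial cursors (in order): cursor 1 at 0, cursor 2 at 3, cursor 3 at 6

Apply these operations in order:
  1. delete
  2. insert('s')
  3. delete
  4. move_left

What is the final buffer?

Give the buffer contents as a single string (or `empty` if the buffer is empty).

Answer: ghcb

Derivation:
After op 1 (delete): buffer="ghcb" (len 4), cursors c1@0 c2@2 c3@4, authorship ....
After op 2 (insert('s')): buffer="sghscbs" (len 7), cursors c1@1 c2@4 c3@7, authorship 1..2..3
After op 3 (delete): buffer="ghcb" (len 4), cursors c1@0 c2@2 c3@4, authorship ....
After op 4 (move_left): buffer="ghcb" (len 4), cursors c1@0 c2@1 c3@3, authorship ....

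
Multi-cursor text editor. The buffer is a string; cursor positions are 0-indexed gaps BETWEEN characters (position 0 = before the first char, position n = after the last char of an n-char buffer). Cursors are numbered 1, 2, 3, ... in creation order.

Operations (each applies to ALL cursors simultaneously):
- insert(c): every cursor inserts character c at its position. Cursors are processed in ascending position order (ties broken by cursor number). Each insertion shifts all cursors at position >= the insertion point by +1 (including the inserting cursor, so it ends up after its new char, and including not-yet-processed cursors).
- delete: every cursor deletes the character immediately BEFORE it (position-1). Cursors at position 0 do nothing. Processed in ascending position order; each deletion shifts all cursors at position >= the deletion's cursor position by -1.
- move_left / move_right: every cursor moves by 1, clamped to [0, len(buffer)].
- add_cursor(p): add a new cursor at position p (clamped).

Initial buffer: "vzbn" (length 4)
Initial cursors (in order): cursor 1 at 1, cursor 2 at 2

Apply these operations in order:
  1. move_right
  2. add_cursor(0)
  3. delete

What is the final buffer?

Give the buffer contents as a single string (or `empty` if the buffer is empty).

Answer: vn

Derivation:
After op 1 (move_right): buffer="vzbn" (len 4), cursors c1@2 c2@3, authorship ....
After op 2 (add_cursor(0)): buffer="vzbn" (len 4), cursors c3@0 c1@2 c2@3, authorship ....
After op 3 (delete): buffer="vn" (len 2), cursors c3@0 c1@1 c2@1, authorship ..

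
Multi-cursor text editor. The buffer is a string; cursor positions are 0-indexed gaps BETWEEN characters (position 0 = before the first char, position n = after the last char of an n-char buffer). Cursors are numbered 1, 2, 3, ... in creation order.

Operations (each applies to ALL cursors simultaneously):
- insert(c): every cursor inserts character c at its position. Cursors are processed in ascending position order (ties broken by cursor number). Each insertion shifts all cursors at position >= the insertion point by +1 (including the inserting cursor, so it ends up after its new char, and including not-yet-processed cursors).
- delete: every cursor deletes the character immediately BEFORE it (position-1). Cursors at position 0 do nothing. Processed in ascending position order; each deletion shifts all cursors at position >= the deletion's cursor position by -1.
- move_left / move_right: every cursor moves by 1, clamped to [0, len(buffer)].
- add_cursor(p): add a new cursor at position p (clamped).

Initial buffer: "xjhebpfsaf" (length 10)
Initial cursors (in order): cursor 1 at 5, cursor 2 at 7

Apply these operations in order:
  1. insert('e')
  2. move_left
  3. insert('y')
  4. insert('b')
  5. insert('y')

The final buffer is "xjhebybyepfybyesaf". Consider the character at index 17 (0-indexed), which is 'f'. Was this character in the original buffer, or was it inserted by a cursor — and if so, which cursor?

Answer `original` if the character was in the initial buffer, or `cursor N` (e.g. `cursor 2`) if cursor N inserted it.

After op 1 (insert('e')): buffer="xjhebepfesaf" (len 12), cursors c1@6 c2@9, authorship .....1..2...
After op 2 (move_left): buffer="xjhebepfesaf" (len 12), cursors c1@5 c2@8, authorship .....1..2...
After op 3 (insert('y')): buffer="xjhebyepfyesaf" (len 14), cursors c1@6 c2@10, authorship .....11..22...
After op 4 (insert('b')): buffer="xjhebybepfybesaf" (len 16), cursors c1@7 c2@12, authorship .....111..222...
After op 5 (insert('y')): buffer="xjhebybyepfybyesaf" (len 18), cursors c1@8 c2@14, authorship .....1111..2222...
Authorship (.=original, N=cursor N): . . . . . 1 1 1 1 . . 2 2 2 2 . . .
Index 17: author = original

Answer: original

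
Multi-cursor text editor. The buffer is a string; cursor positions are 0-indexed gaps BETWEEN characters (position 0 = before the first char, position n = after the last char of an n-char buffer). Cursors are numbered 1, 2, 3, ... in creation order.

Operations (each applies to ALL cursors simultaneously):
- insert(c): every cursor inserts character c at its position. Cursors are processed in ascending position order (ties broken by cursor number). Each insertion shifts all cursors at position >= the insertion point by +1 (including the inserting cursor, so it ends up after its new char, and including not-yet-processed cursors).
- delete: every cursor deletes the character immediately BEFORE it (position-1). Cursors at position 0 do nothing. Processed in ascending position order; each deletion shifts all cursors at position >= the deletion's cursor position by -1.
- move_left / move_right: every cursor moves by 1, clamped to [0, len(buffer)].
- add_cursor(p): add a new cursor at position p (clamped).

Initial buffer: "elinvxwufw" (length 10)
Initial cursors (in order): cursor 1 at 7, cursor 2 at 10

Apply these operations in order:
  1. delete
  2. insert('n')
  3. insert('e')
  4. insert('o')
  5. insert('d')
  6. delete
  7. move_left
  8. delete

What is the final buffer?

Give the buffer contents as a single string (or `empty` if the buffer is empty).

After op 1 (delete): buffer="elinvxuf" (len 8), cursors c1@6 c2@8, authorship ........
After op 2 (insert('n')): buffer="elinvxnufn" (len 10), cursors c1@7 c2@10, authorship ......1..2
After op 3 (insert('e')): buffer="elinvxneufne" (len 12), cursors c1@8 c2@12, authorship ......11..22
After op 4 (insert('o')): buffer="elinvxneoufneo" (len 14), cursors c1@9 c2@14, authorship ......111..222
After op 5 (insert('d')): buffer="elinvxneodufneod" (len 16), cursors c1@10 c2@16, authorship ......1111..2222
After op 6 (delete): buffer="elinvxneoufneo" (len 14), cursors c1@9 c2@14, authorship ......111..222
After op 7 (move_left): buffer="elinvxneoufneo" (len 14), cursors c1@8 c2@13, authorship ......111..222
After op 8 (delete): buffer="elinvxnoufno" (len 12), cursors c1@7 c2@11, authorship ......11..22

Answer: elinvxnoufno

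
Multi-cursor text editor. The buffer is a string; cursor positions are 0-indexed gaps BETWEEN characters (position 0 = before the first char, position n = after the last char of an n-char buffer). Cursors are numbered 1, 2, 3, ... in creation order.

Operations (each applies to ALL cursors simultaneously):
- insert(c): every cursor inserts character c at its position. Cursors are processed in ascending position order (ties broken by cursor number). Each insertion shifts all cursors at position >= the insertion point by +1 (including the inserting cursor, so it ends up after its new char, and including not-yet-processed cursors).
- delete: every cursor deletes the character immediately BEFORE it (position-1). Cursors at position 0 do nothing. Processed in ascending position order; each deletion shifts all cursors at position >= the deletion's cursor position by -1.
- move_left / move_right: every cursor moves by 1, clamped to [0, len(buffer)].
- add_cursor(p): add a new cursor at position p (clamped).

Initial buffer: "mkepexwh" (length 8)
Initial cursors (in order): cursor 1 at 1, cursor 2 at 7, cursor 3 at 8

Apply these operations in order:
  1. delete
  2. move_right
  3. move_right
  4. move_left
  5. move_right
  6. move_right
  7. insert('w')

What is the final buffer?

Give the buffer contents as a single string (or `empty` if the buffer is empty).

After op 1 (delete): buffer="kepex" (len 5), cursors c1@0 c2@5 c3@5, authorship .....
After op 2 (move_right): buffer="kepex" (len 5), cursors c1@1 c2@5 c3@5, authorship .....
After op 3 (move_right): buffer="kepex" (len 5), cursors c1@2 c2@5 c3@5, authorship .....
After op 4 (move_left): buffer="kepex" (len 5), cursors c1@1 c2@4 c3@4, authorship .....
After op 5 (move_right): buffer="kepex" (len 5), cursors c1@2 c2@5 c3@5, authorship .....
After op 6 (move_right): buffer="kepex" (len 5), cursors c1@3 c2@5 c3@5, authorship .....
After op 7 (insert('w')): buffer="kepwexww" (len 8), cursors c1@4 c2@8 c3@8, authorship ...1..23

Answer: kepwexww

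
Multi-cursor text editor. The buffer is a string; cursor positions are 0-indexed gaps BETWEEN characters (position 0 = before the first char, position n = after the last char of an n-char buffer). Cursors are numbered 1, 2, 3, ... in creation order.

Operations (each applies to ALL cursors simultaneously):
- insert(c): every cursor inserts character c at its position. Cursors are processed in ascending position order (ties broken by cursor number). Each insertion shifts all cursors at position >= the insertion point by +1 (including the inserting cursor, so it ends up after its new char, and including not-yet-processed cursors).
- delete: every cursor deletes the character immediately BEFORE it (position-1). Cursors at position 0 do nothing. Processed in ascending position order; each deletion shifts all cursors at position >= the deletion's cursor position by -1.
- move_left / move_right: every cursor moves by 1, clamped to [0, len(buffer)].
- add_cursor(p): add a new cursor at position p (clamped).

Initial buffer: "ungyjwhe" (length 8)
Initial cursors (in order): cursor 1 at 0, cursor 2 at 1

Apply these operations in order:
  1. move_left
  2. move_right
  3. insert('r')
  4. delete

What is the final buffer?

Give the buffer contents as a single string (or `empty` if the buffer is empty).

Answer: ungyjwhe

Derivation:
After op 1 (move_left): buffer="ungyjwhe" (len 8), cursors c1@0 c2@0, authorship ........
After op 2 (move_right): buffer="ungyjwhe" (len 8), cursors c1@1 c2@1, authorship ........
After op 3 (insert('r')): buffer="urrngyjwhe" (len 10), cursors c1@3 c2@3, authorship .12.......
After op 4 (delete): buffer="ungyjwhe" (len 8), cursors c1@1 c2@1, authorship ........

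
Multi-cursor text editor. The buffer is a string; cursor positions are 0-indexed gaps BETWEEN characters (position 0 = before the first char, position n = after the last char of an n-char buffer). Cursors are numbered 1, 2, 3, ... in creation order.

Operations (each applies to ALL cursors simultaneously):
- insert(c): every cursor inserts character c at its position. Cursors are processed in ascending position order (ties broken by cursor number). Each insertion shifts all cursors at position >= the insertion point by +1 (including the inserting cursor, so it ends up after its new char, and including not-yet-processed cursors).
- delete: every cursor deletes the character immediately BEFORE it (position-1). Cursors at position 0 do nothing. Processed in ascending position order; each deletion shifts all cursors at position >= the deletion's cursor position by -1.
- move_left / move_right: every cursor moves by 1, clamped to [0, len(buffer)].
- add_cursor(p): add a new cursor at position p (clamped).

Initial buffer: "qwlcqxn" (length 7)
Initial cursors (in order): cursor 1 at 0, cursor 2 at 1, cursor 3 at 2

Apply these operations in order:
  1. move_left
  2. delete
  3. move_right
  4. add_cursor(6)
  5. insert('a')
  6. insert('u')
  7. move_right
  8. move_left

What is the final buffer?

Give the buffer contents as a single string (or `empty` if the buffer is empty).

After op 1 (move_left): buffer="qwlcqxn" (len 7), cursors c1@0 c2@0 c3@1, authorship .......
After op 2 (delete): buffer="wlcqxn" (len 6), cursors c1@0 c2@0 c3@0, authorship ......
After op 3 (move_right): buffer="wlcqxn" (len 6), cursors c1@1 c2@1 c3@1, authorship ......
After op 4 (add_cursor(6)): buffer="wlcqxn" (len 6), cursors c1@1 c2@1 c3@1 c4@6, authorship ......
After op 5 (insert('a')): buffer="waaalcqxna" (len 10), cursors c1@4 c2@4 c3@4 c4@10, authorship .123.....4
After op 6 (insert('u')): buffer="waaauuulcqxnau" (len 14), cursors c1@7 c2@7 c3@7 c4@14, authorship .123123.....44
After op 7 (move_right): buffer="waaauuulcqxnau" (len 14), cursors c1@8 c2@8 c3@8 c4@14, authorship .123123.....44
After op 8 (move_left): buffer="waaauuulcqxnau" (len 14), cursors c1@7 c2@7 c3@7 c4@13, authorship .123123.....44

Answer: waaauuulcqxnau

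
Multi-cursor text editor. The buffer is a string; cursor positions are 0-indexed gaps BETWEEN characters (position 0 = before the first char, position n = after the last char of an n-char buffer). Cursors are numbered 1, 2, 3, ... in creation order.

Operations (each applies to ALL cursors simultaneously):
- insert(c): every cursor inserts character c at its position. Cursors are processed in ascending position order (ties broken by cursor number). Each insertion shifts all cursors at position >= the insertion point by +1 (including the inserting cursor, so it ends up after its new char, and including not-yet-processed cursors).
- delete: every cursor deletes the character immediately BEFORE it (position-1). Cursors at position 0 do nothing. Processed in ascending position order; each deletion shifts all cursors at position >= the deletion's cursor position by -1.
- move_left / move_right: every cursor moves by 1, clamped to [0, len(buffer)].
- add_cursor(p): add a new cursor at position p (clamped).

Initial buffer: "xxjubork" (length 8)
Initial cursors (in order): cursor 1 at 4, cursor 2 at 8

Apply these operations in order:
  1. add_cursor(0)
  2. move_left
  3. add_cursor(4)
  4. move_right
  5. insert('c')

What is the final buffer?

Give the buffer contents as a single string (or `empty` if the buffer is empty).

After op 1 (add_cursor(0)): buffer="xxjubork" (len 8), cursors c3@0 c1@4 c2@8, authorship ........
After op 2 (move_left): buffer="xxjubork" (len 8), cursors c3@0 c1@3 c2@7, authorship ........
After op 3 (add_cursor(4)): buffer="xxjubork" (len 8), cursors c3@0 c1@3 c4@4 c2@7, authorship ........
After op 4 (move_right): buffer="xxjubork" (len 8), cursors c3@1 c1@4 c4@5 c2@8, authorship ........
After op 5 (insert('c')): buffer="xcxjucbcorkc" (len 12), cursors c3@2 c1@6 c4@8 c2@12, authorship .3...1.4...2

Answer: xcxjucbcorkc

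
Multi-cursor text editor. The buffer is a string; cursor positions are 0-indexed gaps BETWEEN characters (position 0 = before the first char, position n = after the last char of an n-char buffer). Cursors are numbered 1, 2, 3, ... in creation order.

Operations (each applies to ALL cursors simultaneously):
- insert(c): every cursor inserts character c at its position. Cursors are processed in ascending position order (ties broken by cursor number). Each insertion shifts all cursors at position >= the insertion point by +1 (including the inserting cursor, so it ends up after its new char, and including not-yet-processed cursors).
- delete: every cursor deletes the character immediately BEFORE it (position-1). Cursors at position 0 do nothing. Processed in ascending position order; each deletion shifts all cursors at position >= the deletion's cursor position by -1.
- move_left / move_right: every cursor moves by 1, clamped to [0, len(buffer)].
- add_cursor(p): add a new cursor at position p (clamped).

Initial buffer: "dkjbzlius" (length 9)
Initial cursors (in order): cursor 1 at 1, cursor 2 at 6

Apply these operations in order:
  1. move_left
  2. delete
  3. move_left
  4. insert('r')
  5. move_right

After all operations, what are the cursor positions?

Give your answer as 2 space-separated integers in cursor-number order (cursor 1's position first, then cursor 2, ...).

Answer: 2 6

Derivation:
After op 1 (move_left): buffer="dkjbzlius" (len 9), cursors c1@0 c2@5, authorship .........
After op 2 (delete): buffer="dkjblius" (len 8), cursors c1@0 c2@4, authorship ........
After op 3 (move_left): buffer="dkjblius" (len 8), cursors c1@0 c2@3, authorship ........
After op 4 (insert('r')): buffer="rdkjrblius" (len 10), cursors c1@1 c2@5, authorship 1...2.....
After op 5 (move_right): buffer="rdkjrblius" (len 10), cursors c1@2 c2@6, authorship 1...2.....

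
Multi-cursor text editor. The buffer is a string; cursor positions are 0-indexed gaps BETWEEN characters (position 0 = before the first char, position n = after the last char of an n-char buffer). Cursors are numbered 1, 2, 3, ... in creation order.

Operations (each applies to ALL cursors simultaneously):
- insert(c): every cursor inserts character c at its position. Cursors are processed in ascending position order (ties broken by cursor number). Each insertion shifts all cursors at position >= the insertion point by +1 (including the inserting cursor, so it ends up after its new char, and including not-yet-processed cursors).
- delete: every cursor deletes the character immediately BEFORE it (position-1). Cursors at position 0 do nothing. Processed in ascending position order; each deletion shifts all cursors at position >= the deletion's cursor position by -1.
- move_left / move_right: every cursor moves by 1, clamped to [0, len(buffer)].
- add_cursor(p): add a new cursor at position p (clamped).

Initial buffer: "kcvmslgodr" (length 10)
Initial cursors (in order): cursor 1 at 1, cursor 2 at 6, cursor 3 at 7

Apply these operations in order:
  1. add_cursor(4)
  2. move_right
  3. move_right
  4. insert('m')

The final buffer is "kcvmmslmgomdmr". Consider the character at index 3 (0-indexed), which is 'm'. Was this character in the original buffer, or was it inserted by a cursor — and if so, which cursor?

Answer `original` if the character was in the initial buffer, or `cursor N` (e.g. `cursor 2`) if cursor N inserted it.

Answer: cursor 1

Derivation:
After op 1 (add_cursor(4)): buffer="kcvmslgodr" (len 10), cursors c1@1 c4@4 c2@6 c3@7, authorship ..........
After op 2 (move_right): buffer="kcvmslgodr" (len 10), cursors c1@2 c4@5 c2@7 c3@8, authorship ..........
After op 3 (move_right): buffer="kcvmslgodr" (len 10), cursors c1@3 c4@6 c2@8 c3@9, authorship ..........
After op 4 (insert('m')): buffer="kcvmmslmgomdmr" (len 14), cursors c1@4 c4@8 c2@11 c3@13, authorship ...1...4..2.3.
Authorship (.=original, N=cursor N): . . . 1 . . . 4 . . 2 . 3 .
Index 3: author = 1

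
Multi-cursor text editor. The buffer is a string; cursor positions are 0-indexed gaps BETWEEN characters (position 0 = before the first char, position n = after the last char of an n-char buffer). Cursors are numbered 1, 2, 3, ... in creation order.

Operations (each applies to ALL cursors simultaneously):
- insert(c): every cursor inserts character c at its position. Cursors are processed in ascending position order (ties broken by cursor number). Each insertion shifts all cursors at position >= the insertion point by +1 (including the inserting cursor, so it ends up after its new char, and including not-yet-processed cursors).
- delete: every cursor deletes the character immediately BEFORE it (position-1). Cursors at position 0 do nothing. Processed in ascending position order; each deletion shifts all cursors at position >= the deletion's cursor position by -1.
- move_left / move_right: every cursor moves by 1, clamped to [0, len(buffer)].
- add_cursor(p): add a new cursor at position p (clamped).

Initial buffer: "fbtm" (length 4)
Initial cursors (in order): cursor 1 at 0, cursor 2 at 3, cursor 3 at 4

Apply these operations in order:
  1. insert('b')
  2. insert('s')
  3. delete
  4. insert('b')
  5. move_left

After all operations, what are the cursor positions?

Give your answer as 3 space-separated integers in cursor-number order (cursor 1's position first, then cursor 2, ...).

After op 1 (insert('b')): buffer="bfbtbmb" (len 7), cursors c1@1 c2@5 c3@7, authorship 1...2.3
After op 2 (insert('s')): buffer="bsfbtbsmbs" (len 10), cursors c1@2 c2@7 c3@10, authorship 11...22.33
After op 3 (delete): buffer="bfbtbmb" (len 7), cursors c1@1 c2@5 c3@7, authorship 1...2.3
After op 4 (insert('b')): buffer="bbfbtbbmbb" (len 10), cursors c1@2 c2@7 c3@10, authorship 11...22.33
After op 5 (move_left): buffer="bbfbtbbmbb" (len 10), cursors c1@1 c2@6 c3@9, authorship 11...22.33

Answer: 1 6 9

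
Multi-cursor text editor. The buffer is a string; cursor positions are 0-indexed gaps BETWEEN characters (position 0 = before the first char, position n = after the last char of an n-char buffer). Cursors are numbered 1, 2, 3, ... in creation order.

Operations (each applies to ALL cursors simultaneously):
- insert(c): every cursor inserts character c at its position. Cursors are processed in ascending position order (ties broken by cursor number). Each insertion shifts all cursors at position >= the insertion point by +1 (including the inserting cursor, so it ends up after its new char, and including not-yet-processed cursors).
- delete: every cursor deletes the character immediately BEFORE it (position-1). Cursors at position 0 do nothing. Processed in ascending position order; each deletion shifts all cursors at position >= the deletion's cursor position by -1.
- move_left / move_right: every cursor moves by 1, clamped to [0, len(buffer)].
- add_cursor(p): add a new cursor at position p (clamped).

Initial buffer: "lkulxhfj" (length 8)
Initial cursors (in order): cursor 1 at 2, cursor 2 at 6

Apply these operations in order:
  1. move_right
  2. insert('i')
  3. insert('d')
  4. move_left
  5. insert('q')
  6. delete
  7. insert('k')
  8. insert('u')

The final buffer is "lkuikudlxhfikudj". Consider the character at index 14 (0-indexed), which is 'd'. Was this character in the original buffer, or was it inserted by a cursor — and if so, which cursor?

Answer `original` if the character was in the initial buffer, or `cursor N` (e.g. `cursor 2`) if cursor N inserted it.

Answer: cursor 2

Derivation:
After op 1 (move_right): buffer="lkulxhfj" (len 8), cursors c1@3 c2@7, authorship ........
After op 2 (insert('i')): buffer="lkuilxhfij" (len 10), cursors c1@4 c2@9, authorship ...1....2.
After op 3 (insert('d')): buffer="lkuidlxhfidj" (len 12), cursors c1@5 c2@11, authorship ...11....22.
After op 4 (move_left): buffer="lkuidlxhfidj" (len 12), cursors c1@4 c2@10, authorship ...11....22.
After op 5 (insert('q')): buffer="lkuiqdlxhfiqdj" (len 14), cursors c1@5 c2@12, authorship ...111....222.
After op 6 (delete): buffer="lkuidlxhfidj" (len 12), cursors c1@4 c2@10, authorship ...11....22.
After op 7 (insert('k')): buffer="lkuikdlxhfikdj" (len 14), cursors c1@5 c2@12, authorship ...111....222.
After op 8 (insert('u')): buffer="lkuikudlxhfikudj" (len 16), cursors c1@6 c2@14, authorship ...1111....2222.
Authorship (.=original, N=cursor N): . . . 1 1 1 1 . . . . 2 2 2 2 .
Index 14: author = 2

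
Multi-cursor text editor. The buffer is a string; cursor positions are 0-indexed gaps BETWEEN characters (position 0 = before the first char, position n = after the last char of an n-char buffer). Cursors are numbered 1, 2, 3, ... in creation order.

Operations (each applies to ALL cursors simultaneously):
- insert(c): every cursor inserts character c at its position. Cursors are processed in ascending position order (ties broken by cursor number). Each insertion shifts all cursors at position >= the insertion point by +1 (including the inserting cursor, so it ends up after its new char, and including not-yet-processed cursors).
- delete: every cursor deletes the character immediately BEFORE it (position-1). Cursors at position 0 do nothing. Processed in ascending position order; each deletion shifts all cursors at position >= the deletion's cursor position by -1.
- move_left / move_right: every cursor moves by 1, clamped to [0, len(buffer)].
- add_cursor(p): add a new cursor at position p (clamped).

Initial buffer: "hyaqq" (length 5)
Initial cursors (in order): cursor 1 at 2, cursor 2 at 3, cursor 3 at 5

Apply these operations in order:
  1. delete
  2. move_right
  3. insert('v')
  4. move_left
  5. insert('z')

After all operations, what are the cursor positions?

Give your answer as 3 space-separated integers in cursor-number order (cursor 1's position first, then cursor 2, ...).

Answer: 7 7 7

Derivation:
After op 1 (delete): buffer="hq" (len 2), cursors c1@1 c2@1 c3@2, authorship ..
After op 2 (move_right): buffer="hq" (len 2), cursors c1@2 c2@2 c3@2, authorship ..
After op 3 (insert('v')): buffer="hqvvv" (len 5), cursors c1@5 c2@5 c3@5, authorship ..123
After op 4 (move_left): buffer="hqvvv" (len 5), cursors c1@4 c2@4 c3@4, authorship ..123
After op 5 (insert('z')): buffer="hqvvzzzv" (len 8), cursors c1@7 c2@7 c3@7, authorship ..121233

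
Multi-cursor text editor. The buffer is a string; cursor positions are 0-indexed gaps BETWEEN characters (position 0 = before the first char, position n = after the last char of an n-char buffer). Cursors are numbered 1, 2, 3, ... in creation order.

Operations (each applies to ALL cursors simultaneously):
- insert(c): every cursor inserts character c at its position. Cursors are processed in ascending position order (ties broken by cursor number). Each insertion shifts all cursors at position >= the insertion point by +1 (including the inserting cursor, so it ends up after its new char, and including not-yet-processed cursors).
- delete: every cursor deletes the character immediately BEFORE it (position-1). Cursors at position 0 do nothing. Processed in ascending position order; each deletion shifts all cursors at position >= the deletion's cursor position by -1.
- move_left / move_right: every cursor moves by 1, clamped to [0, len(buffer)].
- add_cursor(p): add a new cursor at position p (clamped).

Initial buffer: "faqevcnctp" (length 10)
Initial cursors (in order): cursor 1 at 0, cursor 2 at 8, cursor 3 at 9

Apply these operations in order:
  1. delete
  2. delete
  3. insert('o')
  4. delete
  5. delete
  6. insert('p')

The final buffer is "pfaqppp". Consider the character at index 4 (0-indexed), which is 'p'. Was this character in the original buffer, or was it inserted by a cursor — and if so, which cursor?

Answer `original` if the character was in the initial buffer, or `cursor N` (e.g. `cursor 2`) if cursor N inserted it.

After op 1 (delete): buffer="faqevcnp" (len 8), cursors c1@0 c2@7 c3@7, authorship ........
After op 2 (delete): buffer="faqevp" (len 6), cursors c1@0 c2@5 c3@5, authorship ......
After op 3 (insert('o')): buffer="ofaqevoop" (len 9), cursors c1@1 c2@8 c3@8, authorship 1.....23.
After op 4 (delete): buffer="faqevp" (len 6), cursors c1@0 c2@5 c3@5, authorship ......
After op 5 (delete): buffer="faqp" (len 4), cursors c1@0 c2@3 c3@3, authorship ....
After op 6 (insert('p')): buffer="pfaqppp" (len 7), cursors c1@1 c2@6 c3@6, authorship 1...23.
Authorship (.=original, N=cursor N): 1 . . . 2 3 .
Index 4: author = 2

Answer: cursor 2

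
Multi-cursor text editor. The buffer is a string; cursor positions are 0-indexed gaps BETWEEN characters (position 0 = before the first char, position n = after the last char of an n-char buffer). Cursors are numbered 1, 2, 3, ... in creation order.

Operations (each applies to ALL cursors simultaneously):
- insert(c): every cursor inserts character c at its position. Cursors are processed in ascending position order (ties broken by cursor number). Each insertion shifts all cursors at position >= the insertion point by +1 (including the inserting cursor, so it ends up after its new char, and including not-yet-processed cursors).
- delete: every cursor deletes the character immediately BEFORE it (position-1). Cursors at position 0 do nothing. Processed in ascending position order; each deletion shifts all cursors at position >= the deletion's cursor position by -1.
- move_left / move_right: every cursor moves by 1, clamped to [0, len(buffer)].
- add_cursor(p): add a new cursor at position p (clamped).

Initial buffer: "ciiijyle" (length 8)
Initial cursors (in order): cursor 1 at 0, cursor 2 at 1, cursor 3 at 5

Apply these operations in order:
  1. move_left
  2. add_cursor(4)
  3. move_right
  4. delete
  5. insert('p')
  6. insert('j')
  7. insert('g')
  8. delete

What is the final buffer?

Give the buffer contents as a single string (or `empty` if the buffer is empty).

After op 1 (move_left): buffer="ciiijyle" (len 8), cursors c1@0 c2@0 c3@4, authorship ........
After op 2 (add_cursor(4)): buffer="ciiijyle" (len 8), cursors c1@0 c2@0 c3@4 c4@4, authorship ........
After op 3 (move_right): buffer="ciiijyle" (len 8), cursors c1@1 c2@1 c3@5 c4@5, authorship ........
After op 4 (delete): buffer="iiyle" (len 5), cursors c1@0 c2@0 c3@2 c4@2, authorship .....
After op 5 (insert('p')): buffer="ppiippyle" (len 9), cursors c1@2 c2@2 c3@6 c4@6, authorship 12..34...
After op 6 (insert('j')): buffer="ppjjiippjjyle" (len 13), cursors c1@4 c2@4 c3@10 c4@10, authorship 1212..3434...
After op 7 (insert('g')): buffer="ppjjggiippjjggyle" (len 17), cursors c1@6 c2@6 c3@14 c4@14, authorship 121212..343434...
After op 8 (delete): buffer="ppjjiippjjyle" (len 13), cursors c1@4 c2@4 c3@10 c4@10, authorship 1212..3434...

Answer: ppjjiippjjyle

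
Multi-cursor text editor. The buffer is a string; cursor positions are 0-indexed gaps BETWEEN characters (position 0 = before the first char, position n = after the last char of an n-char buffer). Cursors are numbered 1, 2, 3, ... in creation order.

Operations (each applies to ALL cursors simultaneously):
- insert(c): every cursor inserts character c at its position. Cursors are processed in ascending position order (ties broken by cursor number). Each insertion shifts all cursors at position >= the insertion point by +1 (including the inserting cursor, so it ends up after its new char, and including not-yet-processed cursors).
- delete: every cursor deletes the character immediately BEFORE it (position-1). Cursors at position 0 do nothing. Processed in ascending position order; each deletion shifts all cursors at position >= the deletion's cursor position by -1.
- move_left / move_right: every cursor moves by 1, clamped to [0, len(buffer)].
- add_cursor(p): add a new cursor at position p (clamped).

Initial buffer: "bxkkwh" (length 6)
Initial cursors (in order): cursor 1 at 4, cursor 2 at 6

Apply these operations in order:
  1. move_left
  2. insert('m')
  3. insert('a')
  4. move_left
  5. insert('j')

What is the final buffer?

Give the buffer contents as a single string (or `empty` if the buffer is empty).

After op 1 (move_left): buffer="bxkkwh" (len 6), cursors c1@3 c2@5, authorship ......
After op 2 (insert('m')): buffer="bxkmkwmh" (len 8), cursors c1@4 c2@7, authorship ...1..2.
After op 3 (insert('a')): buffer="bxkmakwmah" (len 10), cursors c1@5 c2@9, authorship ...11..22.
After op 4 (move_left): buffer="bxkmakwmah" (len 10), cursors c1@4 c2@8, authorship ...11..22.
After op 5 (insert('j')): buffer="bxkmjakwmjah" (len 12), cursors c1@5 c2@10, authorship ...111..222.

Answer: bxkmjakwmjah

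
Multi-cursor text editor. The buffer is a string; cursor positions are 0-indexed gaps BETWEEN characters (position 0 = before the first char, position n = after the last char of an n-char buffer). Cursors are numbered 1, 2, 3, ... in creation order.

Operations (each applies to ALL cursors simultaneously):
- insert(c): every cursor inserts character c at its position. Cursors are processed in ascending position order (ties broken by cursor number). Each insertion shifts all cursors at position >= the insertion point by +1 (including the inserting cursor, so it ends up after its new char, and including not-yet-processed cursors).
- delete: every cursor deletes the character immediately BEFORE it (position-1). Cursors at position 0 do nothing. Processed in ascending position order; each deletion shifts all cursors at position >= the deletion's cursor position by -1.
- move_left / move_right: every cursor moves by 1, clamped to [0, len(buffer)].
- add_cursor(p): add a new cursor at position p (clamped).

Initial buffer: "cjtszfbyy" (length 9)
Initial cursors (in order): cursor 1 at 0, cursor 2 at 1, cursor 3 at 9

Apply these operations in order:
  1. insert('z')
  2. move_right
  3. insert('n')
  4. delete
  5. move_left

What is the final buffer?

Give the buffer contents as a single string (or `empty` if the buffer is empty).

Answer: zczjtszfbyyz

Derivation:
After op 1 (insert('z')): buffer="zczjtszfbyyz" (len 12), cursors c1@1 c2@3 c3@12, authorship 1.2........3
After op 2 (move_right): buffer="zczjtszfbyyz" (len 12), cursors c1@2 c2@4 c3@12, authorship 1.2........3
After op 3 (insert('n')): buffer="zcnzjntszfbyyzn" (len 15), cursors c1@3 c2@6 c3@15, authorship 1.12.2.......33
After op 4 (delete): buffer="zczjtszfbyyz" (len 12), cursors c1@2 c2@4 c3@12, authorship 1.2........3
After op 5 (move_left): buffer="zczjtszfbyyz" (len 12), cursors c1@1 c2@3 c3@11, authorship 1.2........3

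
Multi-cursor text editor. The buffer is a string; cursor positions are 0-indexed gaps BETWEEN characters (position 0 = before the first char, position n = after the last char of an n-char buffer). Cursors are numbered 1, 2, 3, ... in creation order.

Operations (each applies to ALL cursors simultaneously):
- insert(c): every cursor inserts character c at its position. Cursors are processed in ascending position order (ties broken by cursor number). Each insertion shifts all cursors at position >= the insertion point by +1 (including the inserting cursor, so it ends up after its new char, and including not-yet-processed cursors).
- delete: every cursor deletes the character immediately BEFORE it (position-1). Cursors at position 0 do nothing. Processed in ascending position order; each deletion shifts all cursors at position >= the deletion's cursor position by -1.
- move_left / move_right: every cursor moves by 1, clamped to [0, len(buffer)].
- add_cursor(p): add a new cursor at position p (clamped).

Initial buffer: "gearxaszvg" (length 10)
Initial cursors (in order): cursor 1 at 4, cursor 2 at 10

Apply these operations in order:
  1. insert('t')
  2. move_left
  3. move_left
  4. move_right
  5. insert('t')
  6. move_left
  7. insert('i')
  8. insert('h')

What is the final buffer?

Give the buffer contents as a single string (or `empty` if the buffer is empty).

Answer: gearihttxaszvgihtt

Derivation:
After op 1 (insert('t')): buffer="geartxaszvgt" (len 12), cursors c1@5 c2@12, authorship ....1......2
After op 2 (move_left): buffer="geartxaszvgt" (len 12), cursors c1@4 c2@11, authorship ....1......2
After op 3 (move_left): buffer="geartxaszvgt" (len 12), cursors c1@3 c2@10, authorship ....1......2
After op 4 (move_right): buffer="geartxaszvgt" (len 12), cursors c1@4 c2@11, authorship ....1......2
After op 5 (insert('t')): buffer="gearttxaszvgtt" (len 14), cursors c1@5 c2@13, authorship ....11......22
After op 6 (move_left): buffer="gearttxaszvgtt" (len 14), cursors c1@4 c2@12, authorship ....11......22
After op 7 (insert('i')): buffer="gearittxaszvgitt" (len 16), cursors c1@5 c2@14, authorship ....111......222
After op 8 (insert('h')): buffer="gearihttxaszvgihtt" (len 18), cursors c1@6 c2@16, authorship ....1111......2222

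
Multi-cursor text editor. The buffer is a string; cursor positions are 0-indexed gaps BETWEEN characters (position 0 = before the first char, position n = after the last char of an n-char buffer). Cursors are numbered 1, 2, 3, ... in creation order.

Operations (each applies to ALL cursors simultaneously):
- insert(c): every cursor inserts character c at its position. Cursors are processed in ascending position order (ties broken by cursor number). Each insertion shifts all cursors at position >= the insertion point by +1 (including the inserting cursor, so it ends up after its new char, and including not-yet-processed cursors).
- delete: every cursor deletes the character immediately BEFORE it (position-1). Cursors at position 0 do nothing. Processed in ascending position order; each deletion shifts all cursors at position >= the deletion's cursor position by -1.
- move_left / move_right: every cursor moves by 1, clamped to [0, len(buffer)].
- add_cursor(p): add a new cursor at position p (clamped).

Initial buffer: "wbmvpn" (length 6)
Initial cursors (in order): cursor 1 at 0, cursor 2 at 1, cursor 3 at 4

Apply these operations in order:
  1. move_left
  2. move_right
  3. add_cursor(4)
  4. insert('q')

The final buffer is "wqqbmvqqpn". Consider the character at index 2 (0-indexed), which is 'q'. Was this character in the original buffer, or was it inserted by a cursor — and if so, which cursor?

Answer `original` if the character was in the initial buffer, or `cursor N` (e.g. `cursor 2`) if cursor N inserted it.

After op 1 (move_left): buffer="wbmvpn" (len 6), cursors c1@0 c2@0 c3@3, authorship ......
After op 2 (move_right): buffer="wbmvpn" (len 6), cursors c1@1 c2@1 c3@4, authorship ......
After op 3 (add_cursor(4)): buffer="wbmvpn" (len 6), cursors c1@1 c2@1 c3@4 c4@4, authorship ......
After op 4 (insert('q')): buffer="wqqbmvqqpn" (len 10), cursors c1@3 c2@3 c3@8 c4@8, authorship .12...34..
Authorship (.=original, N=cursor N): . 1 2 . . . 3 4 . .
Index 2: author = 2

Answer: cursor 2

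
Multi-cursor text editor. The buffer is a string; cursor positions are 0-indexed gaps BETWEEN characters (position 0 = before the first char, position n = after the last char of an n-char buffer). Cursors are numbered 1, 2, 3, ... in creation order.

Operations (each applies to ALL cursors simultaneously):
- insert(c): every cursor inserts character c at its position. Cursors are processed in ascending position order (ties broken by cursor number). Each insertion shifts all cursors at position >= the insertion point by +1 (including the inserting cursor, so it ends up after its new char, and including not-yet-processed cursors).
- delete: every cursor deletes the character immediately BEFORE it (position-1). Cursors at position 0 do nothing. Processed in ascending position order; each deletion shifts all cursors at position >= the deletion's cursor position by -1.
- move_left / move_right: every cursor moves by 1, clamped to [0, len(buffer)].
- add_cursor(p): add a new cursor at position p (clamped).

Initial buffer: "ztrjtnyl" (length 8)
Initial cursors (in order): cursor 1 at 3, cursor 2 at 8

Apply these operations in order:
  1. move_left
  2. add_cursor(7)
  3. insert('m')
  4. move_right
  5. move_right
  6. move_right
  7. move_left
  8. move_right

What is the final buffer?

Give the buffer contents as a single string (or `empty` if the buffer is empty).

After op 1 (move_left): buffer="ztrjtnyl" (len 8), cursors c1@2 c2@7, authorship ........
After op 2 (add_cursor(7)): buffer="ztrjtnyl" (len 8), cursors c1@2 c2@7 c3@7, authorship ........
After op 3 (insert('m')): buffer="ztmrjtnymml" (len 11), cursors c1@3 c2@10 c3@10, authorship ..1.....23.
After op 4 (move_right): buffer="ztmrjtnymml" (len 11), cursors c1@4 c2@11 c3@11, authorship ..1.....23.
After op 5 (move_right): buffer="ztmrjtnymml" (len 11), cursors c1@5 c2@11 c3@11, authorship ..1.....23.
After op 6 (move_right): buffer="ztmrjtnymml" (len 11), cursors c1@6 c2@11 c3@11, authorship ..1.....23.
After op 7 (move_left): buffer="ztmrjtnymml" (len 11), cursors c1@5 c2@10 c3@10, authorship ..1.....23.
After op 8 (move_right): buffer="ztmrjtnymml" (len 11), cursors c1@6 c2@11 c3@11, authorship ..1.....23.

Answer: ztmrjtnymml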